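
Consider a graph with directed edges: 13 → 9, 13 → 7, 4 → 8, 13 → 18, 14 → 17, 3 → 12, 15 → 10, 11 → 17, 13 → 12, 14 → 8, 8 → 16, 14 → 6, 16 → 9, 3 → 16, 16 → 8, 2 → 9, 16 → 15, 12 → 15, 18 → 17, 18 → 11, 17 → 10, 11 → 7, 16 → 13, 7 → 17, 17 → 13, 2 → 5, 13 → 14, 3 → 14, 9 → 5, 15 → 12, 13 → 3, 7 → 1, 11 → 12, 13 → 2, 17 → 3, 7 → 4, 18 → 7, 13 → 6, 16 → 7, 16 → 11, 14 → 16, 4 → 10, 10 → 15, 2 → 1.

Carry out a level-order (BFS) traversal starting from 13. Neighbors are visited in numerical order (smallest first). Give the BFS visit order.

13, 2, 3, 6, 7, 9, 12, 14, 18, 1, 5, 16, 4, 17, 15, 8, 11, 10

Visit 13; enqueue 2, 3, 6, 7, 9, 12, 14, 18 → queue [2, 3, 6, 7, 9, 12, 14, 18]
Visit 2; enqueue 1, 5 → queue [3, 6, 7, 9, 12, 14, 18, 1, 5]
Visit 3; enqueue 16 → queue [6, 7, 9, 12, 14, 18, 1, 5, 16]
Visit 6 → queue [7, 9, 12, 14, 18, 1, 5, 16]
Visit 7; enqueue 4, 17 → queue [9, 12, 14, 18, 1, 5, 16, 4, 17]
Visit 9 → queue [12, 14, 18, 1, 5, 16, 4, 17]
Visit 12; enqueue 15 → queue [14, 18, 1, 5, 16, 4, 17, 15]
Visit 14; enqueue 8 → queue [18, 1, 5, 16, 4, 17, 15, 8]
Visit 18; enqueue 11 → queue [1, 5, 16, 4, 17, 15, 8, 11]
Visit 1 → queue [5, 16, 4, 17, 15, 8, 11]
Visit 5 → queue [16, 4, 17, 15, 8, 11]
Visit 16 → queue [4, 17, 15, 8, 11]
Visit 4; enqueue 10 → queue [17, 15, 8, 11, 10]
Visit 17 → queue [15, 8, 11, 10]
Visit 15 → queue [8, 11, 10]
Visit 8 → queue [11, 10]
Visit 11 → queue [10]
Visit 10 → queue []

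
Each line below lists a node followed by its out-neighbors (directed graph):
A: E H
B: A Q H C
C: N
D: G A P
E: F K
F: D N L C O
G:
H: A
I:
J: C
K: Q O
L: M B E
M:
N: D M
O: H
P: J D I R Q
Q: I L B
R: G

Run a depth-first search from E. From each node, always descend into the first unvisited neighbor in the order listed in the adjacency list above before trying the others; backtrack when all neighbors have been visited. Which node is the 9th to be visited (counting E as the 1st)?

Visit E
E → F
F → D
D → G
D → A
A → H
D → P
P → J
J → C
C → N
N → M
P → I
P → R
P → Q
Q → L
L → B
F → O
E → K

Visit order: E, F, D, G, A, H, P, J, C, N, M, I, R, Q, L, B, O, K

C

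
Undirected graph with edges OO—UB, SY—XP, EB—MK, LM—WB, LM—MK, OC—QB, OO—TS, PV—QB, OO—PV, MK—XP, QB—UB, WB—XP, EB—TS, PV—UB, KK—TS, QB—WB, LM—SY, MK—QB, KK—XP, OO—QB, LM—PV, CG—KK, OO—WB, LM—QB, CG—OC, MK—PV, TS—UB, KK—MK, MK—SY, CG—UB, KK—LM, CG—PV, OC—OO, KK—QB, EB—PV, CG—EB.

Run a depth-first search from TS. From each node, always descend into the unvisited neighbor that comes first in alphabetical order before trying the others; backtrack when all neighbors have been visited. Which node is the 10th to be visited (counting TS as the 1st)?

QB

Visit TS
TS → EB
EB → CG
CG → KK
KK → LM
LM → MK
MK → PV
PV → OO
OO → OC
OC → QB
QB → UB
QB → WB
WB → XP
XP → SY

Visit order: TS, EB, CG, KK, LM, MK, PV, OO, OC, QB, UB, WB, XP, SY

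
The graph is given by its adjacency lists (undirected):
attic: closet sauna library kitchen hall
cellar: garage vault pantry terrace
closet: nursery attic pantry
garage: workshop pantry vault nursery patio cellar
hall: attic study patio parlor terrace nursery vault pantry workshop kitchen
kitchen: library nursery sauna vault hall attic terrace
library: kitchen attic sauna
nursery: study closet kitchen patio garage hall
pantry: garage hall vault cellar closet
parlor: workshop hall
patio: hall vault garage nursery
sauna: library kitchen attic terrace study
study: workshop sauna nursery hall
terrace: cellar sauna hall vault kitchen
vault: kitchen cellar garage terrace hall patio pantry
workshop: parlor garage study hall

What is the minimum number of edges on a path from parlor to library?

3

Level 0: parlor
Level 1: hall, workshop
Level 2: attic, garage, kitchen, nursery, pantry, patio, study, terrace, vault
Level 3: cellar, closet, library, sauna
library first appears at level 3.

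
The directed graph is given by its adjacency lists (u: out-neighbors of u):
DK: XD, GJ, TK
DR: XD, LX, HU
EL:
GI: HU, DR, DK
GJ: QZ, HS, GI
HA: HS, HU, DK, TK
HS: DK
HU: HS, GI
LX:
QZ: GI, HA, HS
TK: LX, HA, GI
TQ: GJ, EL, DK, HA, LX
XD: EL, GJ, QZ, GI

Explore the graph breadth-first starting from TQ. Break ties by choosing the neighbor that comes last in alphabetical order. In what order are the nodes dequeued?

Visit TQ; enqueue LX, HA, GJ, EL, DK → queue [LX, HA, GJ, EL, DK]
Visit LX → queue [HA, GJ, EL, DK]
Visit HA; enqueue TK, HU, HS → queue [GJ, EL, DK, TK, HU, HS]
Visit GJ; enqueue QZ, GI → queue [EL, DK, TK, HU, HS, QZ, GI]
Visit EL → queue [DK, TK, HU, HS, QZ, GI]
Visit DK; enqueue XD → queue [TK, HU, HS, QZ, GI, XD]
Visit TK → queue [HU, HS, QZ, GI, XD]
Visit HU → queue [HS, QZ, GI, XD]
Visit HS → queue [QZ, GI, XD]
Visit QZ → queue [GI, XD]
Visit GI; enqueue DR → queue [XD, DR]
Visit XD → queue [DR]
Visit DR → queue []

TQ → LX → HA → GJ → EL → DK → TK → HU → HS → QZ → GI → XD → DR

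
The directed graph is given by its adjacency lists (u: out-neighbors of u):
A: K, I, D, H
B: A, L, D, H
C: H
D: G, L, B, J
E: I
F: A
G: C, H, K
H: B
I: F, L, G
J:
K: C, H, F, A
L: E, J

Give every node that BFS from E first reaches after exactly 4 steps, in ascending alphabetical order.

Level 0: E
Level 1: I
Level 2: F, G, L
Level 3: A, C, H, J, K
Level 4: B, D

B, D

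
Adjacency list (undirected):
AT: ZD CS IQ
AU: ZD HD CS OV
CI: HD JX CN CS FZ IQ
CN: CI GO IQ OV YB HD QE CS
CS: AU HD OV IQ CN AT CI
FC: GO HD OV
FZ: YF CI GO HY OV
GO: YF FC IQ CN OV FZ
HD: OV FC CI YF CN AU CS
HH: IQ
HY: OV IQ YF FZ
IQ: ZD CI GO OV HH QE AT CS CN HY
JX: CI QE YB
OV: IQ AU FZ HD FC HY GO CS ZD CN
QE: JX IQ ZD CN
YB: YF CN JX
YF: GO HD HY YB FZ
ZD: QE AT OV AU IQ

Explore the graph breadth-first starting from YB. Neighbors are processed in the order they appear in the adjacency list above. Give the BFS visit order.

YB YF CN JX GO HD HY FZ CI IQ OV QE CS FC AU ZD HH AT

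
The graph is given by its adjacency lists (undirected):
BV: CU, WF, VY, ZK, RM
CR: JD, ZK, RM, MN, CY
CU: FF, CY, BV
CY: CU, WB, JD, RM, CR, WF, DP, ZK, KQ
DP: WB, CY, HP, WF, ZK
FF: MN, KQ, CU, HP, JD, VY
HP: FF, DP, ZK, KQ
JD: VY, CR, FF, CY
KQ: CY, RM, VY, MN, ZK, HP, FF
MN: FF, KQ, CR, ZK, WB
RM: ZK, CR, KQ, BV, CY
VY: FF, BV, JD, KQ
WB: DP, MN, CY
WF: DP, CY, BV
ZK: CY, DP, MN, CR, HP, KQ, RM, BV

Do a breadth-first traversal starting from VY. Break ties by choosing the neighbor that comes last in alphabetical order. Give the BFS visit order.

Visit VY; enqueue KQ, JD, FF, BV → queue [KQ, JD, FF, BV]
Visit KQ; enqueue ZK, RM, MN, HP, CY → queue [JD, FF, BV, ZK, RM, MN, HP, CY]
Visit JD; enqueue CR → queue [FF, BV, ZK, RM, MN, HP, CY, CR]
Visit FF; enqueue CU → queue [BV, ZK, RM, MN, HP, CY, CR, CU]
Visit BV; enqueue WF → queue [ZK, RM, MN, HP, CY, CR, CU, WF]
Visit ZK; enqueue DP → queue [RM, MN, HP, CY, CR, CU, WF, DP]
Visit RM → queue [MN, HP, CY, CR, CU, WF, DP]
Visit MN; enqueue WB → queue [HP, CY, CR, CU, WF, DP, WB]
Visit HP → queue [CY, CR, CU, WF, DP, WB]
Visit CY → queue [CR, CU, WF, DP, WB]
Visit CR → queue [CU, WF, DP, WB]
Visit CU → queue [WF, DP, WB]
Visit WF → queue [DP, WB]
Visit DP → queue [WB]
Visit WB → queue []

VY, KQ, JD, FF, BV, ZK, RM, MN, HP, CY, CR, CU, WF, DP, WB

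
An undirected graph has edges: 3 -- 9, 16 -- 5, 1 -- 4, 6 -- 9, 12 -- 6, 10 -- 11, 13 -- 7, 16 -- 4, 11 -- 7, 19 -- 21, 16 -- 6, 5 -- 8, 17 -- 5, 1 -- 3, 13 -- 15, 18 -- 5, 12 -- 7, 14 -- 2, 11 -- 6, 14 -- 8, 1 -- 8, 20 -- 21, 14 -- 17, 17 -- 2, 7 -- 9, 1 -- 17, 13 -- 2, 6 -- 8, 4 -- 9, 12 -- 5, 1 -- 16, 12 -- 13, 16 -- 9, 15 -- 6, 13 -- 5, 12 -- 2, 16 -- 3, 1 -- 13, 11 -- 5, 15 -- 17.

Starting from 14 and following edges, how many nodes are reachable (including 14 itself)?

18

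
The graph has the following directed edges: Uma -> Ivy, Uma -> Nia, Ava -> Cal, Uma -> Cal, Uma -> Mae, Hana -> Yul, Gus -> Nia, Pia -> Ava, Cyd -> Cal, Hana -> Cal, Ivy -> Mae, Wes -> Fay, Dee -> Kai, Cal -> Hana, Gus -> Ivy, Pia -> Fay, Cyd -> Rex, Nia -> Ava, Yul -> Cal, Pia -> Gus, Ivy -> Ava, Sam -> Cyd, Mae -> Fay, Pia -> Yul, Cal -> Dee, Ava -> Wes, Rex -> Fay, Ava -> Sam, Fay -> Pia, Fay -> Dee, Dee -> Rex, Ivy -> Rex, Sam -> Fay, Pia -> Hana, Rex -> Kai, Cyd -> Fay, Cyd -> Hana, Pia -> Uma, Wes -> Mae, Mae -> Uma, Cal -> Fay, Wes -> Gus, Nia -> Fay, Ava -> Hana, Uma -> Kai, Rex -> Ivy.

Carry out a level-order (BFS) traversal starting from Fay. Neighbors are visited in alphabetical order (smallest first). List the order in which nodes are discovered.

Fay → Dee → Pia → Kai → Rex → Ava → Gus → Hana → Uma → Yul → Ivy → Cal → Sam → Wes → Nia → Mae → Cyd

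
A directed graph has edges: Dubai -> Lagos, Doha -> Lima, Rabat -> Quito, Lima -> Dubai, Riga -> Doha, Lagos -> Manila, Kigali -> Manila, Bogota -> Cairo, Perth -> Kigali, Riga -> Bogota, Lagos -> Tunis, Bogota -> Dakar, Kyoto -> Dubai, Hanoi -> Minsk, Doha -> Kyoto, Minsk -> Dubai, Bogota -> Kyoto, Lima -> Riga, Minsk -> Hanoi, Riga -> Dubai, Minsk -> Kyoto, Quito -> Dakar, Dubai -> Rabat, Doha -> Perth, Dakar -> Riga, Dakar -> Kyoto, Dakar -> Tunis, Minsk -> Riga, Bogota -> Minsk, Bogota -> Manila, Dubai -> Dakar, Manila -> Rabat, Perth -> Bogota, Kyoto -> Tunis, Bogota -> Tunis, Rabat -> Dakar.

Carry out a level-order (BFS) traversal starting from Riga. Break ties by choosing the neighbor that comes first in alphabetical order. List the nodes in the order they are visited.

Riga, Bogota, Doha, Dubai, Cairo, Dakar, Kyoto, Manila, Minsk, Tunis, Lima, Perth, Lagos, Rabat, Hanoi, Kigali, Quito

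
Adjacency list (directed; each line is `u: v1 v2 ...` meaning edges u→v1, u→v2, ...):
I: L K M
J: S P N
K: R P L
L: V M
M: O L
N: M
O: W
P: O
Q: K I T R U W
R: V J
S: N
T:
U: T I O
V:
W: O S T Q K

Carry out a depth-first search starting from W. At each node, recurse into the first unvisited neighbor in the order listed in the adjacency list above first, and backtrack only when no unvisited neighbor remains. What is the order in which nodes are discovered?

W, O, S, N, M, L, V, T, Q, K, R, J, P, I, U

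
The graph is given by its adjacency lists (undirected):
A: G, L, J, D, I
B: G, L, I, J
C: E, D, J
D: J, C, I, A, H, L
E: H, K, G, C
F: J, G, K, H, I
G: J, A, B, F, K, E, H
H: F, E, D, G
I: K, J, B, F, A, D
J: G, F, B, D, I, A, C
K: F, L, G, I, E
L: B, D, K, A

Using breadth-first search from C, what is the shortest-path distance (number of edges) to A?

2

Level 0: C
Level 1: D, E, J
Level 2: A, B, F, G, H, I, K, L
A first appears at level 2.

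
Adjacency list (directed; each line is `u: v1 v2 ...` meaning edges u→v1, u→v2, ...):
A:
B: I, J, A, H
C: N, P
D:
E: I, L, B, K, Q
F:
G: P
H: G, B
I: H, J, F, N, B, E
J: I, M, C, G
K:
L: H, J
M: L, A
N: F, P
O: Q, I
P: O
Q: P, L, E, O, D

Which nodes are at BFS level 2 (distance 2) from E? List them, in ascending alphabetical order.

A, D, F, H, J, N, O, P

Level 0: E
Level 1: B, I, K, L, Q
Level 2: A, D, F, H, J, N, O, P
Level 3: C, G, M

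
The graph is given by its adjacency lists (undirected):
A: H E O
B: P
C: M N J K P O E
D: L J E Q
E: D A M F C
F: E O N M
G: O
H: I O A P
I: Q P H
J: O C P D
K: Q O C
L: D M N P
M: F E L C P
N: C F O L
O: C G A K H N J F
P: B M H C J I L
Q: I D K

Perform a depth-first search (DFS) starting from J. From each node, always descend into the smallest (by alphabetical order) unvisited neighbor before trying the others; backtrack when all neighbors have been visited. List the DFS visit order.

Visit J
J → C
C → E
E → A
A → H
H → I
I → P
P → B
P → L
L → D
D → Q
Q → K
K → O
O → F
F → M
F → N
O → G

J -> C -> E -> A -> H -> I -> P -> B -> L -> D -> Q -> K -> O -> F -> M -> N -> G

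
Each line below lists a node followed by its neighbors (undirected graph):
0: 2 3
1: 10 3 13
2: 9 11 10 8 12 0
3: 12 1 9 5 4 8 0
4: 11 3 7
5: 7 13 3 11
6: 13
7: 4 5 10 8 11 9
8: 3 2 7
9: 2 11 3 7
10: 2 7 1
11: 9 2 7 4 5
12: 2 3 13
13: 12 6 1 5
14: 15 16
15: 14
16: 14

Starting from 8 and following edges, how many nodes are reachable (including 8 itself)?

BFS from 8 visits: 8, 3, 2, 7, 12, 1, 9, 5, 4, 0, 11, 10, 13, 6
Reachable nodes: 14 of 17 total.

14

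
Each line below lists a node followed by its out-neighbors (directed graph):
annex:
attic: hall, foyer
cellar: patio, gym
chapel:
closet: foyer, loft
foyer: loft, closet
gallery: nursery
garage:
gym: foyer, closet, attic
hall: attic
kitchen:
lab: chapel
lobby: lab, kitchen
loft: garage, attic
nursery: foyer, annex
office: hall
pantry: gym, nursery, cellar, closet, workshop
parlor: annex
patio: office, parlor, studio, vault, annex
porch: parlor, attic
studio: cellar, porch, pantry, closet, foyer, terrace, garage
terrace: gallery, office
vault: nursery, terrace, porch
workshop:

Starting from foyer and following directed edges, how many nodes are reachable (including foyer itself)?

BFS from foyer visits: foyer, loft, closet, garage, attic, hall
Reachable nodes: 6 of 24 total.

6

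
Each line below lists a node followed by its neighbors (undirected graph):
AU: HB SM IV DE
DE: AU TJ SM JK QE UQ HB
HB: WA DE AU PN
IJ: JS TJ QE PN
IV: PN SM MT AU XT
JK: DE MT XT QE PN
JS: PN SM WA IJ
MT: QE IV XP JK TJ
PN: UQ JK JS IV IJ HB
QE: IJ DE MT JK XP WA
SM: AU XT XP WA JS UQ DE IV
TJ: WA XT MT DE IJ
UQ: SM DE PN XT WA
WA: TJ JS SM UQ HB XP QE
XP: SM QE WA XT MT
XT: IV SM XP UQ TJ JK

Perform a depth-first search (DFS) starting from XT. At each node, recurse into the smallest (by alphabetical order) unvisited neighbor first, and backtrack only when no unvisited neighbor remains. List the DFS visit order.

XT, IV, AU, DE, HB, PN, IJ, JS, SM, UQ, WA, QE, JK, MT, TJ, XP

Visit XT
XT → IV
IV → AU
AU → DE
DE → HB
HB → PN
PN → IJ
IJ → JS
JS → SM
SM → UQ
UQ → WA
WA → QE
QE → JK
JK → MT
MT → TJ
MT → XP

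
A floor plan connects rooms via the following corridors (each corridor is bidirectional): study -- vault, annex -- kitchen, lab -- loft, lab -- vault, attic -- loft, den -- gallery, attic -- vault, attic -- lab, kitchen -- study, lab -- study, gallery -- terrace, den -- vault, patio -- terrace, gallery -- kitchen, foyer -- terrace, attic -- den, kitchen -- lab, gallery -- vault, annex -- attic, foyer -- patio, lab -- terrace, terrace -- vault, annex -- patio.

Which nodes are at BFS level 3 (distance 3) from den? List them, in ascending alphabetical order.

foyer, patio

Level 0: den
Level 1: attic, gallery, vault
Level 2: annex, kitchen, lab, loft, study, terrace
Level 3: foyer, patio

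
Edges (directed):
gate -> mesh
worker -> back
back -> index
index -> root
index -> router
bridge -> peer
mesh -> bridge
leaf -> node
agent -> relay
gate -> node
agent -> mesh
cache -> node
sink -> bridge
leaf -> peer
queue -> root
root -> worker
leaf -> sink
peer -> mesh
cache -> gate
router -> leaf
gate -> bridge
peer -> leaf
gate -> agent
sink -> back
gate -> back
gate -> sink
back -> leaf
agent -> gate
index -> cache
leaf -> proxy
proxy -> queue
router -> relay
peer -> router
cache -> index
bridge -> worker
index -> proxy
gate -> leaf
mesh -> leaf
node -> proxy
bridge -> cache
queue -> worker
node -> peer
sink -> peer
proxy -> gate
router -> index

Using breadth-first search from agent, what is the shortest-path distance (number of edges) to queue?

4

Level 0: agent
Level 1: gate, mesh, relay
Level 2: back, bridge, leaf, node, sink
Level 3: cache, index, peer, proxy, worker
Level 4: queue, root, router
queue first appears at level 4.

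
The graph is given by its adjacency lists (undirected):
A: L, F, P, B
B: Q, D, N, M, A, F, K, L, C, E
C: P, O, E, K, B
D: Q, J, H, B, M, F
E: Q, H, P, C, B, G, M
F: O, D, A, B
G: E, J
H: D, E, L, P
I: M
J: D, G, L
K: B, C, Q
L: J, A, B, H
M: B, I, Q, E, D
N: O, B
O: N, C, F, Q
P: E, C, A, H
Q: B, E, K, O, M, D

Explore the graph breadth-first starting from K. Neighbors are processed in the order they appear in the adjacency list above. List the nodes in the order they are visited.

K → B → C → Q → D → N → M → A → F → L → E → P → O → J → H → I → G

Visit K; enqueue B, C, Q → queue [B, C, Q]
Visit B; enqueue D, N, M, A, F, L, E → queue [C, Q, D, N, M, A, F, L, E]
Visit C; enqueue P, O → queue [Q, D, N, M, A, F, L, E, P, O]
Visit Q → queue [D, N, M, A, F, L, E, P, O]
Visit D; enqueue J, H → queue [N, M, A, F, L, E, P, O, J, H]
Visit N → queue [M, A, F, L, E, P, O, J, H]
Visit M; enqueue I → queue [A, F, L, E, P, O, J, H, I]
Visit A → queue [F, L, E, P, O, J, H, I]
Visit F → queue [L, E, P, O, J, H, I]
Visit L → queue [E, P, O, J, H, I]
Visit E; enqueue G → queue [P, O, J, H, I, G]
Visit P → queue [O, J, H, I, G]
Visit O → queue [J, H, I, G]
Visit J → queue [H, I, G]
Visit H → queue [I, G]
Visit I → queue [G]
Visit G → queue []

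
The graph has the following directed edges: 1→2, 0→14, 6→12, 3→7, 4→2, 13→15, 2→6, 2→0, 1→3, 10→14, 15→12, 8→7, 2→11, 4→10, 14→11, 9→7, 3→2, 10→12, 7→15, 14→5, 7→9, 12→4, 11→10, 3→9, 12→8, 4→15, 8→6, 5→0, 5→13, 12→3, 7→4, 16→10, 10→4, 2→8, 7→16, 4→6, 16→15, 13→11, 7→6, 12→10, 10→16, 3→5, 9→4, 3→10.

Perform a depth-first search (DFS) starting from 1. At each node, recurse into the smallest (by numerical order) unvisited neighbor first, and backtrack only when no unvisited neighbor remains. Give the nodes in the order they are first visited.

Visit 1
1 → 2
2 → 0
0 → 14
14 → 5
5 → 13
13 → 11
11 → 10
10 → 4
4 → 6
6 → 12
12 → 3
3 → 7
7 → 9
7 → 15
7 → 16
12 → 8

1, 2, 0, 14, 5, 13, 11, 10, 4, 6, 12, 3, 7, 9, 15, 16, 8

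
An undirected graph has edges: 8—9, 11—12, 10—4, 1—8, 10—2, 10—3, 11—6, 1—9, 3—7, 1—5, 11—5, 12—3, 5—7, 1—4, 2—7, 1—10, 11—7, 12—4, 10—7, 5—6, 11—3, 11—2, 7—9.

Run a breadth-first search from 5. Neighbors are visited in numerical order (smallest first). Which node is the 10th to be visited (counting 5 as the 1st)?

Visit 5; enqueue 1, 6, 7, 11 → queue [1, 6, 7, 11]
Visit 1; enqueue 4, 8, 9, 10 → queue [6, 7, 11, 4, 8, 9, 10]
Visit 6 → queue [7, 11, 4, 8, 9, 10]
Visit 7; enqueue 2, 3 → queue [11, 4, 8, 9, 10, 2, 3]
Visit 11; enqueue 12 → queue [4, 8, 9, 10, 2, 3, 12]
Visit 4 → queue [8, 9, 10, 2, 3, 12]
Visit 8 → queue [9, 10, 2, 3, 12]
Visit 9 → queue [10, 2, 3, 12]
Visit 10 → queue [2, 3, 12]
Visit 2 → queue [3, 12]
Visit 3 → queue [12]
Visit 12 → queue []

Visit order: 5, 1, 6, 7, 11, 4, 8, 9, 10, 2, 3, 12

2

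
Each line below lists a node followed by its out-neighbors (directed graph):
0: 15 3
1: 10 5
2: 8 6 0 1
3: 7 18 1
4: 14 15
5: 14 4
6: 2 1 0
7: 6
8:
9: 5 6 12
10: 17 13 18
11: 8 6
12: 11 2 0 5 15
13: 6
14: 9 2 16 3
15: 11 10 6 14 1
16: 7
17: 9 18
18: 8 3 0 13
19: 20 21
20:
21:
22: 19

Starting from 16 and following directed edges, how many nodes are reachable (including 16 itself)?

BFS from 16 visits: 16, 7, 6, 0, 1, 2, 3, 15, 5, 10, 8, 18, 11, 14, 4, 13, 17, 9, 12
Reachable nodes: 19 of 23 total.

19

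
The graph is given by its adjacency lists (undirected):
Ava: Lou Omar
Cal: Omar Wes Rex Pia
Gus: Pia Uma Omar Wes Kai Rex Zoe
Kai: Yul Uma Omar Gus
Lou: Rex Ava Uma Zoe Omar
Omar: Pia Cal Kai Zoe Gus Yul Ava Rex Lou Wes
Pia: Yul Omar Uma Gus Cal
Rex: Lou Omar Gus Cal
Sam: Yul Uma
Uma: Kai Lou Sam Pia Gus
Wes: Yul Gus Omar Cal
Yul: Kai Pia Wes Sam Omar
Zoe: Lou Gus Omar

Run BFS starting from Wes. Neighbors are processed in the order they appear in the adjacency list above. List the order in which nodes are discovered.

Wes, Yul, Gus, Omar, Cal, Kai, Pia, Sam, Uma, Rex, Zoe, Ava, Lou

Visit Wes; enqueue Yul, Gus, Omar, Cal → queue [Yul, Gus, Omar, Cal]
Visit Yul; enqueue Kai, Pia, Sam → queue [Gus, Omar, Cal, Kai, Pia, Sam]
Visit Gus; enqueue Uma, Rex, Zoe → queue [Omar, Cal, Kai, Pia, Sam, Uma, Rex, Zoe]
Visit Omar; enqueue Ava, Lou → queue [Cal, Kai, Pia, Sam, Uma, Rex, Zoe, Ava, Lou]
Visit Cal → queue [Kai, Pia, Sam, Uma, Rex, Zoe, Ava, Lou]
Visit Kai → queue [Pia, Sam, Uma, Rex, Zoe, Ava, Lou]
Visit Pia → queue [Sam, Uma, Rex, Zoe, Ava, Lou]
Visit Sam → queue [Uma, Rex, Zoe, Ava, Lou]
Visit Uma → queue [Rex, Zoe, Ava, Lou]
Visit Rex → queue [Zoe, Ava, Lou]
Visit Zoe → queue [Ava, Lou]
Visit Ava → queue [Lou]
Visit Lou → queue []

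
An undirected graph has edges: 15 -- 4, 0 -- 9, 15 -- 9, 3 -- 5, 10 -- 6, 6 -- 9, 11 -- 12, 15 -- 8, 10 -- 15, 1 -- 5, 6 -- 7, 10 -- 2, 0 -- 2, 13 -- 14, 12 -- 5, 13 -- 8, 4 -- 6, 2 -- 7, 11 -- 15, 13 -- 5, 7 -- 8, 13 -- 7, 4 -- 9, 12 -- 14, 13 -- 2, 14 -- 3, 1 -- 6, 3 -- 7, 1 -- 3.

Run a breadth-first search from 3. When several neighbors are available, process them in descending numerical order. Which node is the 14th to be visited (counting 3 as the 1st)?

9

Visit 3; enqueue 14, 7, 5, 1 → queue [14, 7, 5, 1]
Visit 14; enqueue 13, 12 → queue [7, 5, 1, 13, 12]
Visit 7; enqueue 8, 6, 2 → queue [5, 1, 13, 12, 8, 6, 2]
Visit 5 → queue [1, 13, 12, 8, 6, 2]
Visit 1 → queue [13, 12, 8, 6, 2]
Visit 13 → queue [12, 8, 6, 2]
Visit 12; enqueue 11 → queue [8, 6, 2, 11]
Visit 8; enqueue 15 → queue [6, 2, 11, 15]
Visit 6; enqueue 10, 9, 4 → queue [2, 11, 15, 10, 9, 4]
Visit 2; enqueue 0 → queue [11, 15, 10, 9, 4, 0]
Visit 11 → queue [15, 10, 9, 4, 0]
Visit 15 → queue [10, 9, 4, 0]
Visit 10 → queue [9, 4, 0]
Visit 9 → queue [4, 0]
Visit 4 → queue [0]
Visit 0 → queue []

Visit order: 3, 14, 7, 5, 1, 13, 12, 8, 6, 2, 11, 15, 10, 9, 4, 0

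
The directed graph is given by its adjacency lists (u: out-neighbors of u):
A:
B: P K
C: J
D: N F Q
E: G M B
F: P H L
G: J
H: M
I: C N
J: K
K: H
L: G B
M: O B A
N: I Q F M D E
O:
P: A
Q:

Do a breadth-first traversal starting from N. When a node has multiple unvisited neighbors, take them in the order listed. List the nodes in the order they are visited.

N, I, Q, F, M, D, E, C, P, H, L, O, B, A, G, J, K

Visit N; enqueue I, Q, F, M, D, E → queue [I, Q, F, M, D, E]
Visit I; enqueue C → queue [Q, F, M, D, E, C]
Visit Q → queue [F, M, D, E, C]
Visit F; enqueue P, H, L → queue [M, D, E, C, P, H, L]
Visit M; enqueue O, B, A → queue [D, E, C, P, H, L, O, B, A]
Visit D → queue [E, C, P, H, L, O, B, A]
Visit E; enqueue G → queue [C, P, H, L, O, B, A, G]
Visit C; enqueue J → queue [P, H, L, O, B, A, G, J]
Visit P → queue [H, L, O, B, A, G, J]
Visit H → queue [L, O, B, A, G, J]
Visit L → queue [O, B, A, G, J]
Visit O → queue [B, A, G, J]
Visit B; enqueue K → queue [A, G, J, K]
Visit A → queue [G, J, K]
Visit G → queue [J, K]
Visit J → queue [K]
Visit K → queue []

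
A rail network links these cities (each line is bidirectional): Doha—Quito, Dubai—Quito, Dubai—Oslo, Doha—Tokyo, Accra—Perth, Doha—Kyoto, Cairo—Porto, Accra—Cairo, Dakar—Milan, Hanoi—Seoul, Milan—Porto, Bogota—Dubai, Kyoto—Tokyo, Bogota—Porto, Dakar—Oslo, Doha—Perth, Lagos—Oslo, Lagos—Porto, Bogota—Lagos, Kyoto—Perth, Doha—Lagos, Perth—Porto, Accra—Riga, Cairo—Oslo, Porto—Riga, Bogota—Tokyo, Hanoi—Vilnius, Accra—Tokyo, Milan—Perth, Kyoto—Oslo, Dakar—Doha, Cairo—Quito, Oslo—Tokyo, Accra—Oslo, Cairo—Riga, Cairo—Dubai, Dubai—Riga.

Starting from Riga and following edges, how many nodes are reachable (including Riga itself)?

15

BFS from Riga visits: Riga, Porto, Dubai, Cairo, Accra, Perth, Milan, Lagos, Bogota, Quito, Oslo, Tokyo, Kyoto, Doha, Dakar
Reachable nodes: 15 of 18 total.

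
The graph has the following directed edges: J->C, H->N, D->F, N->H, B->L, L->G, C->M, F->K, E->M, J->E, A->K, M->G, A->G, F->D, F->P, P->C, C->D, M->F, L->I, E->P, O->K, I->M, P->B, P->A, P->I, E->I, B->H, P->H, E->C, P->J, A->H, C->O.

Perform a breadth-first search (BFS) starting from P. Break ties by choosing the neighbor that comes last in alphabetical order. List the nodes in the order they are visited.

P → J → I → H → C → B → A → E → M → N → O → D → L → K → G → F

Visit P; enqueue J, I, H, C, B, A → queue [J, I, H, C, B, A]
Visit J; enqueue E → queue [I, H, C, B, A, E]
Visit I; enqueue M → queue [H, C, B, A, E, M]
Visit H; enqueue N → queue [C, B, A, E, M, N]
Visit C; enqueue O, D → queue [B, A, E, M, N, O, D]
Visit B; enqueue L → queue [A, E, M, N, O, D, L]
Visit A; enqueue K, G → queue [E, M, N, O, D, L, K, G]
Visit E → queue [M, N, O, D, L, K, G]
Visit M; enqueue F → queue [N, O, D, L, K, G, F]
Visit N → queue [O, D, L, K, G, F]
Visit O → queue [D, L, K, G, F]
Visit D → queue [L, K, G, F]
Visit L → queue [K, G, F]
Visit K → queue [G, F]
Visit G → queue [F]
Visit F → queue []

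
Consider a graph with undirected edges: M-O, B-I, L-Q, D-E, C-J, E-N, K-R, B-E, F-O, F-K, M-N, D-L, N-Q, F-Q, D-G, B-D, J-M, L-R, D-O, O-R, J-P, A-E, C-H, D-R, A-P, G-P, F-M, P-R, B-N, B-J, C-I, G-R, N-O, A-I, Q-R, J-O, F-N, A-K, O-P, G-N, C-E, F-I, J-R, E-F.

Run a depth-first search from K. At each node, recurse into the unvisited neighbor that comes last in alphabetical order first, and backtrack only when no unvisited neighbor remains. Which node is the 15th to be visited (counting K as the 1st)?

Visit K
K → R
R → Q
Q → N
N → O
O → P
P → J
J → M
M → F
F → I
I → C
C → H
C → E
E → D
D → L
D → G
D → B
E → A

Visit order: K, R, Q, N, O, P, J, M, F, I, C, H, E, D, L, G, B, A

L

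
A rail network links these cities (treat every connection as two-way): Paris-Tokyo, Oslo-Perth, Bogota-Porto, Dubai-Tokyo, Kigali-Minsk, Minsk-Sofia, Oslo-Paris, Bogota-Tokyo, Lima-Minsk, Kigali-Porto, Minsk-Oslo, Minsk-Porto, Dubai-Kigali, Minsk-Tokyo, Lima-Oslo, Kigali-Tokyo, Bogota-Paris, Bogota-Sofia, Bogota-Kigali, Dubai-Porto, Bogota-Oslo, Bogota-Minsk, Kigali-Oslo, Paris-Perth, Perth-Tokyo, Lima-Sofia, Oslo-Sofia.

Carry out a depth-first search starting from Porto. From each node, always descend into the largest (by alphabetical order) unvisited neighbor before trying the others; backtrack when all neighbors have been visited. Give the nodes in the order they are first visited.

Porto Minsk Tokyo Perth Paris Oslo Sofia Lima Bogota Kigali Dubai

Visit Porto
Porto → Minsk
Minsk → Tokyo
Tokyo → Perth
Perth → Paris
Paris → Oslo
Oslo → Sofia
Sofia → Lima
Sofia → Bogota
Bogota → Kigali
Kigali → Dubai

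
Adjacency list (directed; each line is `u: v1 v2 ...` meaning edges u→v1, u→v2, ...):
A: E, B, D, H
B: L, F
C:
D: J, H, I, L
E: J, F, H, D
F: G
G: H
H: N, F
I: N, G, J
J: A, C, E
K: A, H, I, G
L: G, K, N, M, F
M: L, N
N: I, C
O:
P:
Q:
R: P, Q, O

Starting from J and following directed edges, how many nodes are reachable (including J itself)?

BFS from J visits: J, A, C, E, B, D, H, F, L, I, N, G, K, M
Reachable nodes: 14 of 18 total.

14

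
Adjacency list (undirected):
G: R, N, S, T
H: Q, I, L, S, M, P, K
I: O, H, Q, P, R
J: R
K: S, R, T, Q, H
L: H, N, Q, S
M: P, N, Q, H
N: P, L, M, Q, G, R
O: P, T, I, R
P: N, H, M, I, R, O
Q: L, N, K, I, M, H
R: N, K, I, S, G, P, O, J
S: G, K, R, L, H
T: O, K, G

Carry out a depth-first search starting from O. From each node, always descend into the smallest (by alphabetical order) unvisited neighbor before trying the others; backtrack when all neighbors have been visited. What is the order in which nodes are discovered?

Visit O
O → I
I → H
H → K
K → Q
Q → L
L → N
N → G
G → R
R → J
R → P
P → M
R → S
G → T

O, I, H, K, Q, L, N, G, R, J, P, M, S, T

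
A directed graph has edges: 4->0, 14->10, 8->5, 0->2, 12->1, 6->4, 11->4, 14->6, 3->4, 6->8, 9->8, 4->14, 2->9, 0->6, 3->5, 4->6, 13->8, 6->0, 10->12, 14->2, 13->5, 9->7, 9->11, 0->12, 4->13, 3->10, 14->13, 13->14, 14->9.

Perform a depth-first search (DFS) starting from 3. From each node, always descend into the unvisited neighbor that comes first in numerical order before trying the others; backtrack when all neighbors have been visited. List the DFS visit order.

3 -> 4 -> 0 -> 2 -> 9 -> 7 -> 8 -> 5 -> 11 -> 6 -> 12 -> 1 -> 13 -> 14 -> 10

Visit 3
3 → 4
4 → 0
0 → 2
2 → 9
9 → 7
9 → 8
8 → 5
9 → 11
0 → 6
0 → 12
12 → 1
4 → 13
13 → 14
14 → 10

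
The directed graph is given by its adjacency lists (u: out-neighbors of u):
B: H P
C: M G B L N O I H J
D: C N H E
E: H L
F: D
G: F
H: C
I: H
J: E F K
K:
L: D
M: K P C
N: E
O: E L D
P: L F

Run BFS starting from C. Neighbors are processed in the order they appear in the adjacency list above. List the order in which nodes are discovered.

Visit C; enqueue M, G, B, L, N, O, I, H, J → queue [M, G, B, L, N, O, I, H, J]
Visit M; enqueue K, P → queue [G, B, L, N, O, I, H, J, K, P]
Visit G; enqueue F → queue [B, L, N, O, I, H, J, K, P, F]
Visit B → queue [L, N, O, I, H, J, K, P, F]
Visit L; enqueue D → queue [N, O, I, H, J, K, P, F, D]
Visit N; enqueue E → queue [O, I, H, J, K, P, F, D, E]
Visit O → queue [I, H, J, K, P, F, D, E]
Visit I → queue [H, J, K, P, F, D, E]
Visit H → queue [J, K, P, F, D, E]
Visit J → queue [K, P, F, D, E]
Visit K → queue [P, F, D, E]
Visit P → queue [F, D, E]
Visit F → queue [D, E]
Visit D → queue [E]
Visit E → queue []

C M G B L N O I H J K P F D E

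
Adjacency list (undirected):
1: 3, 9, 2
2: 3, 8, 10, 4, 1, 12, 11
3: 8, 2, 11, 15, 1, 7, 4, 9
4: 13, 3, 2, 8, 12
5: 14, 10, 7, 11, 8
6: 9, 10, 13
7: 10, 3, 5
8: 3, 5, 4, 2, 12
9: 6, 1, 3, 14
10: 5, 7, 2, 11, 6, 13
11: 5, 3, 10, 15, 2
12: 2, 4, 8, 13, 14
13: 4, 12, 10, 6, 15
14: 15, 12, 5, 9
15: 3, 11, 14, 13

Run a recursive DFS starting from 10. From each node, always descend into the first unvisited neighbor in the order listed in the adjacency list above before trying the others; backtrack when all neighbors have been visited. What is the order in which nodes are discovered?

10, 5, 14, 15, 3, 8, 4, 13, 12, 2, 1, 9, 6, 11, 7

Visit 10
10 → 5
5 → 14
14 → 15
15 → 3
3 → 8
8 → 4
4 → 13
13 → 12
12 → 2
2 → 1
1 → 9
9 → 6
2 → 11
3 → 7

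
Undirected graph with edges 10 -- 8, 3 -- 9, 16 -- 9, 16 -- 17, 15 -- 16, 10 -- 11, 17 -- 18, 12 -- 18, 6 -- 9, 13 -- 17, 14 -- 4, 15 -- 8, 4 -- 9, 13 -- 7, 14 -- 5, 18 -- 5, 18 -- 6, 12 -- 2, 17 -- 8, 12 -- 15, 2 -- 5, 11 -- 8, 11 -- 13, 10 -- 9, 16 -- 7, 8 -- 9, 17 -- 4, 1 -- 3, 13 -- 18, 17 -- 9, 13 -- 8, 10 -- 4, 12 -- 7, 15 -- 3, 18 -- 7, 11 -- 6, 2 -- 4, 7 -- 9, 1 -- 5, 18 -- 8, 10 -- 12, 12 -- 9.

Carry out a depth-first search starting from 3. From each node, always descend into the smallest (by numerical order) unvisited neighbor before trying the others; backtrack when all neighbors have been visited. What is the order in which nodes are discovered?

Visit 3
3 → 1
1 → 5
5 → 2
2 → 4
4 → 9
9 → 6
6 → 11
11 → 8
8 → 10
10 → 12
12 → 7
7 → 13
13 → 17
17 → 16
16 → 15
17 → 18
4 → 14

3 → 1 → 5 → 2 → 4 → 9 → 6 → 11 → 8 → 10 → 12 → 7 → 13 → 17 → 16 → 15 → 18 → 14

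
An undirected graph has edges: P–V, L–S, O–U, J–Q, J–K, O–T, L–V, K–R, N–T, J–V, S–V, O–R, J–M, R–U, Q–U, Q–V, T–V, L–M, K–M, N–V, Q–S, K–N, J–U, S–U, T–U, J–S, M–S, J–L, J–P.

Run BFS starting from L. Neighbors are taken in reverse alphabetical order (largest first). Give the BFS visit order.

Visit L; enqueue V, S, M, J → queue [V, S, M, J]
Visit V; enqueue T, Q, P, N → queue [S, M, J, T, Q, P, N]
Visit S; enqueue U → queue [M, J, T, Q, P, N, U]
Visit M; enqueue K → queue [J, T, Q, P, N, U, K]
Visit J → queue [T, Q, P, N, U, K]
Visit T; enqueue O → queue [Q, P, N, U, K, O]
Visit Q → queue [P, N, U, K, O]
Visit P → queue [N, U, K, O]
Visit N → queue [U, K, O]
Visit U; enqueue R → queue [K, O, R]
Visit K → queue [O, R]
Visit O → queue [R]
Visit R → queue []

L -> V -> S -> M -> J -> T -> Q -> P -> N -> U -> K -> O -> R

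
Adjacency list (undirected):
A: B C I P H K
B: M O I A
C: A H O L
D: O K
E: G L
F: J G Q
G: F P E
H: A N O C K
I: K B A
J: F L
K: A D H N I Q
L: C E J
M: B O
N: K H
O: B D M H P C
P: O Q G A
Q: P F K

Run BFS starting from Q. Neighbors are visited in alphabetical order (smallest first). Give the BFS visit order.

Visit Q; enqueue F, K, P → queue [F, K, P]
Visit F; enqueue G, J → queue [K, P, G, J]
Visit K; enqueue A, D, H, I, N → queue [P, G, J, A, D, H, I, N]
Visit P; enqueue O → queue [G, J, A, D, H, I, N, O]
Visit G; enqueue E → queue [J, A, D, H, I, N, O, E]
Visit J; enqueue L → queue [A, D, H, I, N, O, E, L]
Visit A; enqueue B, C → queue [D, H, I, N, O, E, L, B, C]
Visit D → queue [H, I, N, O, E, L, B, C]
Visit H → queue [I, N, O, E, L, B, C]
Visit I → queue [N, O, E, L, B, C]
Visit N → queue [O, E, L, B, C]
Visit O; enqueue M → queue [E, L, B, C, M]
Visit E → queue [L, B, C, M]
Visit L → queue [B, C, M]
Visit B → queue [C, M]
Visit C → queue [M]
Visit M → queue []

Q, F, K, P, G, J, A, D, H, I, N, O, E, L, B, C, M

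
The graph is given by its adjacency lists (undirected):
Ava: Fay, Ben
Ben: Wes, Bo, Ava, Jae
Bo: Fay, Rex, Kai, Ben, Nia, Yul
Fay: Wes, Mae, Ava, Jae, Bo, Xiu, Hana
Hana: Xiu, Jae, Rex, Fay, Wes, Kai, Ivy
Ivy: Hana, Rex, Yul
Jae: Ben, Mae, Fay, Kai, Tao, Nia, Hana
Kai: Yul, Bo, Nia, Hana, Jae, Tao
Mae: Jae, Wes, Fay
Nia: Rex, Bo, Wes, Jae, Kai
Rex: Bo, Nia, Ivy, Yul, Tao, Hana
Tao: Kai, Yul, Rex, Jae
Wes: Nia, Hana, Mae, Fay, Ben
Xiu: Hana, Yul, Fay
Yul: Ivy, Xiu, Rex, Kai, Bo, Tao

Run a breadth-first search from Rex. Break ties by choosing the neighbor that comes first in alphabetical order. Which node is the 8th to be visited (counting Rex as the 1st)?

Visit Rex; enqueue Bo, Hana, Ivy, Nia, Tao, Yul → queue [Bo, Hana, Ivy, Nia, Tao, Yul]
Visit Bo; enqueue Ben, Fay, Kai → queue [Hana, Ivy, Nia, Tao, Yul, Ben, Fay, Kai]
Visit Hana; enqueue Jae, Wes, Xiu → queue [Ivy, Nia, Tao, Yul, Ben, Fay, Kai, Jae, Wes, Xiu]
Visit Ivy → queue [Nia, Tao, Yul, Ben, Fay, Kai, Jae, Wes, Xiu]
Visit Nia → queue [Tao, Yul, Ben, Fay, Kai, Jae, Wes, Xiu]
Visit Tao → queue [Yul, Ben, Fay, Kai, Jae, Wes, Xiu]
Visit Yul → queue [Ben, Fay, Kai, Jae, Wes, Xiu]
Visit Ben; enqueue Ava → queue [Fay, Kai, Jae, Wes, Xiu, Ava]
Visit Fay; enqueue Mae → queue [Kai, Jae, Wes, Xiu, Ava, Mae]
Visit Kai → queue [Jae, Wes, Xiu, Ava, Mae]
Visit Jae → queue [Wes, Xiu, Ava, Mae]
Visit Wes → queue [Xiu, Ava, Mae]
Visit Xiu → queue [Ava, Mae]
Visit Ava → queue [Mae]
Visit Mae → queue []

Visit order: Rex, Bo, Hana, Ivy, Nia, Tao, Yul, Ben, Fay, Kai, Jae, Wes, Xiu, Ava, Mae

Ben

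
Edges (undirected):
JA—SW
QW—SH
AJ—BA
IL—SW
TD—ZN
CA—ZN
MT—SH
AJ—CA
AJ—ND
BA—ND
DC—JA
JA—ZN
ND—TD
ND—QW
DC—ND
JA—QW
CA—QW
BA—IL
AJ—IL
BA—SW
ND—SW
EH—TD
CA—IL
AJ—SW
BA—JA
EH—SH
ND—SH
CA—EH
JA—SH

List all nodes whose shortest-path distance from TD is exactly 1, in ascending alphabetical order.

Level 0: TD
Level 1: EH, ND, ZN
Level 2: AJ, BA, CA, DC, JA, QW, SH, SW
Level 3: IL, MT

EH, ND, ZN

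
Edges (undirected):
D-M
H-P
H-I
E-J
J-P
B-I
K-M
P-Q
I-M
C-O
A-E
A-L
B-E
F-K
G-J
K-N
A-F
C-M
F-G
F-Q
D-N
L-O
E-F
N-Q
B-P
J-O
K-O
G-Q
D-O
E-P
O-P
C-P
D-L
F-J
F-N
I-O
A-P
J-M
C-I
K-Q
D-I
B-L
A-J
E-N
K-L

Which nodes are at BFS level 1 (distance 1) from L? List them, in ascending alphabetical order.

A, B, D, K, O

Level 0: L
Level 1: A, B, D, K, O
Level 2: C, E, F, I, J, M, N, P, Q
Level 3: G, H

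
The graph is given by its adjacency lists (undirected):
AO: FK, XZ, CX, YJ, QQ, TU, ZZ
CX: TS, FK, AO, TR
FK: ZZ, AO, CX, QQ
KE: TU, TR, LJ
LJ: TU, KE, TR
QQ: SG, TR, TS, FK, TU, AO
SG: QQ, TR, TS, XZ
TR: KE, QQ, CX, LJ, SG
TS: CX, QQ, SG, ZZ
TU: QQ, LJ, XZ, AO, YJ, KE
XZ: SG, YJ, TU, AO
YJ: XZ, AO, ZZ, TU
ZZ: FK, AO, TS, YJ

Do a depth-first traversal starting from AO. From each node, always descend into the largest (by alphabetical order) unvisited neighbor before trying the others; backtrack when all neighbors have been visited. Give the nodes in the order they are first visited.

Visit AO
AO → ZZ
ZZ → YJ
YJ → XZ
XZ → TU
TU → QQ
QQ → TS
TS → SG
SG → TR
TR → LJ
LJ → KE
TR → CX
CX → FK

AO, ZZ, YJ, XZ, TU, QQ, TS, SG, TR, LJ, KE, CX, FK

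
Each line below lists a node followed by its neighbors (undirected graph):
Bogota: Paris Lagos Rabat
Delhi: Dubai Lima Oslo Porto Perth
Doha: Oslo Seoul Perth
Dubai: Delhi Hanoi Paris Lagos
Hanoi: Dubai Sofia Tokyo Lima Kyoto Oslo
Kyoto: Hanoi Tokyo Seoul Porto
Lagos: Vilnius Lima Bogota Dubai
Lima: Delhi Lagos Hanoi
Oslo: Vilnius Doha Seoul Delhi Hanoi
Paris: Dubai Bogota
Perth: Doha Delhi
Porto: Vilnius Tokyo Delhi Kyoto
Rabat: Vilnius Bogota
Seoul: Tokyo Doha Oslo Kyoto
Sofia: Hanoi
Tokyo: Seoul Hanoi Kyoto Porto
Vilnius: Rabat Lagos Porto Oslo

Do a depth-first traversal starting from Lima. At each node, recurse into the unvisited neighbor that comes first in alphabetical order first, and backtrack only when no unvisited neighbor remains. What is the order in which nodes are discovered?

Visit Lima
Lima → Delhi
Delhi → Dubai
Dubai → Hanoi
Hanoi → Kyoto
Kyoto → Porto
Porto → Tokyo
Tokyo → Seoul
Seoul → Doha
Doha → Oslo
Oslo → Vilnius
Vilnius → Lagos
Lagos → Bogota
Bogota → Paris
Bogota → Rabat
Doha → Perth
Hanoi → Sofia

Lima → Delhi → Dubai → Hanoi → Kyoto → Porto → Tokyo → Seoul → Doha → Oslo → Vilnius → Lagos → Bogota → Paris → Rabat → Perth → Sofia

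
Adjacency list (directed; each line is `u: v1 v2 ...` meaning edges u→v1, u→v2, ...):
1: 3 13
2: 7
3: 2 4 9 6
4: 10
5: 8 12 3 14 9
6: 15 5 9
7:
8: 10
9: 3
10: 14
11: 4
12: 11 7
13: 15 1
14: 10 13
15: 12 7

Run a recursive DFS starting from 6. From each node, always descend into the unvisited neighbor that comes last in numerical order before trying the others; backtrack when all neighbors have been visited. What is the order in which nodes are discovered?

6 → 15 → 12 → 11 → 4 → 10 → 14 → 13 → 1 → 3 → 9 → 2 → 7 → 5 → 8

Visit 6
6 → 15
15 → 12
12 → 11
11 → 4
4 → 10
10 → 14
14 → 13
13 → 1
1 → 3
3 → 9
3 → 2
2 → 7
6 → 5
5 → 8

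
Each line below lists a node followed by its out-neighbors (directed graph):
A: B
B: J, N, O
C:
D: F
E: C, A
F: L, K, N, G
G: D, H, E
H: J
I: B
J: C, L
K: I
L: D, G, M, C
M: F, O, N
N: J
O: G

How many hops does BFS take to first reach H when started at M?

Level 0: M
Level 1: F, N, O
Level 2: G, J, K, L
Level 3: C, D, E, H, I
Level 4: A, B
H first appears at level 3.

3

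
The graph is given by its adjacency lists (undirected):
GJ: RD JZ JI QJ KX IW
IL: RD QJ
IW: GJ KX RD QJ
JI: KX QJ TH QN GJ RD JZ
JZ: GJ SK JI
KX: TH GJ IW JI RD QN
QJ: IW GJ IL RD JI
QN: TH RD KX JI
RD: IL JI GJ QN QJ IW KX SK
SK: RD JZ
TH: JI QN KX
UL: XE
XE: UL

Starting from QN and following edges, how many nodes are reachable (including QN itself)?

BFS from QN visits: QN, TH, RD, KX, JI, IL, GJ, QJ, IW, SK, JZ
Reachable nodes: 11 of 13 total.

11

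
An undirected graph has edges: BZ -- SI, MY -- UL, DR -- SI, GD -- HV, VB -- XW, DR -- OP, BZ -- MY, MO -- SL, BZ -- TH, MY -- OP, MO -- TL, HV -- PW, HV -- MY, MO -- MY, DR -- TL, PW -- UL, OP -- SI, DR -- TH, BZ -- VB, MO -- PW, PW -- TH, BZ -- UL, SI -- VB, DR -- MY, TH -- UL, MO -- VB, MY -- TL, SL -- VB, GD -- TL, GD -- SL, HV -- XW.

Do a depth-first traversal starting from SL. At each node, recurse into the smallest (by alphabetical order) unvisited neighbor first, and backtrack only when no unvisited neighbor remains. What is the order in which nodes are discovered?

SL GD HV MY BZ SI DR OP TH PW MO TL VB XW UL

Visit SL
SL → GD
GD → HV
HV → MY
MY → BZ
BZ → SI
SI → DR
DR → OP
DR → TH
TH → PW
PW → MO
MO → TL
MO → VB
VB → XW
PW → UL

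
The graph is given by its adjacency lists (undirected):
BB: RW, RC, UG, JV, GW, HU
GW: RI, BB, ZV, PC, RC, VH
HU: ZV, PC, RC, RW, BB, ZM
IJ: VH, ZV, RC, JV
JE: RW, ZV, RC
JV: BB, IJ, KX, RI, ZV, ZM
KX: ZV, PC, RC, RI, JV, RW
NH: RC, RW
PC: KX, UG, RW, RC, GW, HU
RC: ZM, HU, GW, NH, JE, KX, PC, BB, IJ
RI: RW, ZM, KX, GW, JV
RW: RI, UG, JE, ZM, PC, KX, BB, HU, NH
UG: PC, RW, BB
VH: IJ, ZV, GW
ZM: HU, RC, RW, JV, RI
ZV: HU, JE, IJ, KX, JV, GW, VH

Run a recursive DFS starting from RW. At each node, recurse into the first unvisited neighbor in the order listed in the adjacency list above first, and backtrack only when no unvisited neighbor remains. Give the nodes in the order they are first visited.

Visit RW
RW → RI
RI → ZM
ZM → HU
HU → ZV
ZV → JE
JE → RC
RC → GW
GW → BB
BB → UG
UG → PC
PC → KX
KX → JV
JV → IJ
IJ → VH
RC → NH

RW, RI, ZM, HU, ZV, JE, RC, GW, BB, UG, PC, KX, JV, IJ, VH, NH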